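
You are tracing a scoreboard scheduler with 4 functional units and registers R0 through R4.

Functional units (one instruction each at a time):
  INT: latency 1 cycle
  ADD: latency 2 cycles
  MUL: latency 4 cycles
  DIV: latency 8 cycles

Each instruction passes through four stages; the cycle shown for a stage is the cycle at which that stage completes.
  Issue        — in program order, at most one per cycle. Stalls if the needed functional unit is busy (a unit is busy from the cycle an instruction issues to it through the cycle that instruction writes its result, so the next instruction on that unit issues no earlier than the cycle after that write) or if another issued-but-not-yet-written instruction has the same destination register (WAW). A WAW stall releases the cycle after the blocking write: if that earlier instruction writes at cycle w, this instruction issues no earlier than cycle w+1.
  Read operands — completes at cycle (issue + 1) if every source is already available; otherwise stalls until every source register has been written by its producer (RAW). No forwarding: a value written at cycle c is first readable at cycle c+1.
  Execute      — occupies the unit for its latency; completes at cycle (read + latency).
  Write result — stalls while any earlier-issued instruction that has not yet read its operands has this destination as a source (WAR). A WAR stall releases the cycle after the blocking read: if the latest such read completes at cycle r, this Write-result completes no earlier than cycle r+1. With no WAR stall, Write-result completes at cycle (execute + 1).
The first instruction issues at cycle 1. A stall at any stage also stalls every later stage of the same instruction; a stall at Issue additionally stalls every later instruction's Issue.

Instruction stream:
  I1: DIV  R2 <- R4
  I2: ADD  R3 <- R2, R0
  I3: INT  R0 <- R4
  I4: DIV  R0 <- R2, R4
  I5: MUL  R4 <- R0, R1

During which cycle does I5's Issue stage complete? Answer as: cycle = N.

1) issue 1, read 2, done 10, write 11
2) issue 2, read 12, done 14, write 15  <RAW R2: wait I1 write@11>
3) issue 3, read 4, done 5, write 13  <WAR R0: wait I2 read@12>
4) issue 14, read 15, done 23, write 24  <WAW R0: wait I3 write@13>
5) issue 15, read 25, done 29, write 30  <RAW R0: wait I4 write@24>

cycle = 15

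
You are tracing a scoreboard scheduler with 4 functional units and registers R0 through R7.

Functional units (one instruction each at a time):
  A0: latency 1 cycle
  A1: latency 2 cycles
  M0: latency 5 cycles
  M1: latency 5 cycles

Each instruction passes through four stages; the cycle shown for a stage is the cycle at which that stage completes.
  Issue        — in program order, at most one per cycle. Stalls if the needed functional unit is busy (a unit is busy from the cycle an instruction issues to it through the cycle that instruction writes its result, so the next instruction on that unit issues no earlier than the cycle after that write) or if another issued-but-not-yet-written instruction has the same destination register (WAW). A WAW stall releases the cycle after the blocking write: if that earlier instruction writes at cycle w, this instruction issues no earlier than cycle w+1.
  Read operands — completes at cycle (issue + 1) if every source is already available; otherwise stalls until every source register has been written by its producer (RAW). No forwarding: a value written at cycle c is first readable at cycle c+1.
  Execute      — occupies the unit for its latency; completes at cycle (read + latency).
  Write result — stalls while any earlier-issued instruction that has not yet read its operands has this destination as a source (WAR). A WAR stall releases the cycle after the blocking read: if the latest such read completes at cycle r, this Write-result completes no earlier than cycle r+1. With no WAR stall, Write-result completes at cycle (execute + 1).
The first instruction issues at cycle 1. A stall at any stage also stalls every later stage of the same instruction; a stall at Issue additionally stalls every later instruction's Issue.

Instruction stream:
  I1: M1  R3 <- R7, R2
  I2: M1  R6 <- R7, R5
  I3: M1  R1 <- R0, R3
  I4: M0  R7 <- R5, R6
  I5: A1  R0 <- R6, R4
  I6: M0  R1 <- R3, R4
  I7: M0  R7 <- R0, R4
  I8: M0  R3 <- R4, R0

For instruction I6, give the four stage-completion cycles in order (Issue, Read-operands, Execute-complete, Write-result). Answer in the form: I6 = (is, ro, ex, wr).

t=1  I1→M1
t=2  I1 RO
t=7  I1 EX
t=8  I1 WR R3
t=9  I2→M1
t=10  I2 RO
t=15  I2 EX
t=16  I2 WR R6
t=17  I3→M1
t=18  I3 RO · I4→M0
t=19  I4 RO · I5→A1
t=20  I5 RO
t=22  I5 EX
t=23  I3 EX · I5 WR R0
t=24  I3 WR R1 · I4 EX
t=25  I4 WR R7
t=26  I6→M0
t=27  I6 RO
t=32  I6 EX
t=33  I6 WR R1
t=34  I7→M0
t=35  I7 RO
t=40  I7 EX
t=41  I7 WR R7
t=42  I8→M0
t=43  I8 RO
t=48  I8 EX
t=49  I8 WR R3

I6 = (26, 27, 32, 33)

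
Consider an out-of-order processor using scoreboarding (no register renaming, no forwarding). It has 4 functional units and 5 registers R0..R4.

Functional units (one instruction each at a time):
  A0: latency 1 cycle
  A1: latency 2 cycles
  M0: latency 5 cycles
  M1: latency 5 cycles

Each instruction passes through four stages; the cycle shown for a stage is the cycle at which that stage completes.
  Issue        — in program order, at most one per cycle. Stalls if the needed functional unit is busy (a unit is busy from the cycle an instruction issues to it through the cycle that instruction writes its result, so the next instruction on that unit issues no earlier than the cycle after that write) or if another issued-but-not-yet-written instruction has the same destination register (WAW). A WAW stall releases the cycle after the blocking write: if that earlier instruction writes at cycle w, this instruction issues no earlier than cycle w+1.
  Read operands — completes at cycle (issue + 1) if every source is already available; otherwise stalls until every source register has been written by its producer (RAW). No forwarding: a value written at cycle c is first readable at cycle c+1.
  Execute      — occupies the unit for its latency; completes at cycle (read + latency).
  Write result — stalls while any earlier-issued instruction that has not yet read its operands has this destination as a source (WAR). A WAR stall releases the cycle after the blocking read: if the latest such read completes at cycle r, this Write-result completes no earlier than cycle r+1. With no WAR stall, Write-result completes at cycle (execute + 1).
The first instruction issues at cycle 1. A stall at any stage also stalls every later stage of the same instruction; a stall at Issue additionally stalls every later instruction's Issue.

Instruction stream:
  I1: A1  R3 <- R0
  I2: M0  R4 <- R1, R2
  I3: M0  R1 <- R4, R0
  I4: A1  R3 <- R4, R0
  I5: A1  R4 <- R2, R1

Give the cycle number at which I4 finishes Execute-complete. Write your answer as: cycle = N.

cycle = 14

I1: IS=1 RO=2 EX=4 WR=5
I2: IS=2 RO=3 EX=8 WR=9
I3: IS=10 RO=11 EX=16 WR=17  [struct: M0 busy until I2 writes@9]
I4: IS=11 RO=12 EX=14 WR=15
I5: IS=16 RO=18 EX=20 WR=21  [struct: A1 busy until I4 writes@15; RAW R1: wait I3 write@17]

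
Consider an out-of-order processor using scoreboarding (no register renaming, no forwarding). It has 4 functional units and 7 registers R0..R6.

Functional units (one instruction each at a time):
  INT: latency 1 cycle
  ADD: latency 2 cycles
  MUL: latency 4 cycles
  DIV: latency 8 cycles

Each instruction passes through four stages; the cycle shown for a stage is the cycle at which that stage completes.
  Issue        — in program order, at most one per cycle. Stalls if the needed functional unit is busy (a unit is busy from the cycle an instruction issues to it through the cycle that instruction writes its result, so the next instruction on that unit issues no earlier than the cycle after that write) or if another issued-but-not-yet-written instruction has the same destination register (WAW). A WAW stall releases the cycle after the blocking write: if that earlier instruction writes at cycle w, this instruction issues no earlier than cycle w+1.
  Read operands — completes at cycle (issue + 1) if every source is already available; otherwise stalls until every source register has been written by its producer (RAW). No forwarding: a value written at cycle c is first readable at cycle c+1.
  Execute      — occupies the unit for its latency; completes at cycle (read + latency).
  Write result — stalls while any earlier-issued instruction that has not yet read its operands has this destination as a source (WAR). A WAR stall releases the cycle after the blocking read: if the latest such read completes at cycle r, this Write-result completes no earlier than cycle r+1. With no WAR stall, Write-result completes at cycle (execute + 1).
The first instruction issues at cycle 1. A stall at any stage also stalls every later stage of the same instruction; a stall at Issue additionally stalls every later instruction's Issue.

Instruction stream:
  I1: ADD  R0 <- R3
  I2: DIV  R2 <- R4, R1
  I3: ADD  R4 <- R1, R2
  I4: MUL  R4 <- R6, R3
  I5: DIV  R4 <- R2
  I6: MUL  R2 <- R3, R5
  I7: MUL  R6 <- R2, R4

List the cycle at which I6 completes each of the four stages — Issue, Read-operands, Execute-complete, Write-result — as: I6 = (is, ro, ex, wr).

c1: I1 issues→ADD
c2: I1 reads, I2 issues→DIV
c3: I2 reads
c4: I1 exec-done
c5: I1 writes R0
c6: I3 issues→ADD
c11: I2 exec-done
c12: I2 writes R2
c13: I3 reads
c15: I3 exec-done
c16: I3 writes R4
c17: I4 issues→MUL
c18: I4 reads
c22: I4 exec-done
c23: I4 writes R4
c24: I5 issues→DIV
c25: I5 reads, I6 issues→MUL
c26: I6 reads
c30: I6 exec-done
c31: I6 writes R2
c32: I7 issues→MUL
c33: I5 exec-done
c34: I5 writes R4
c35: I7 reads
c39: I7 exec-done
c40: I7 writes R6

I6 = (25, 26, 30, 31)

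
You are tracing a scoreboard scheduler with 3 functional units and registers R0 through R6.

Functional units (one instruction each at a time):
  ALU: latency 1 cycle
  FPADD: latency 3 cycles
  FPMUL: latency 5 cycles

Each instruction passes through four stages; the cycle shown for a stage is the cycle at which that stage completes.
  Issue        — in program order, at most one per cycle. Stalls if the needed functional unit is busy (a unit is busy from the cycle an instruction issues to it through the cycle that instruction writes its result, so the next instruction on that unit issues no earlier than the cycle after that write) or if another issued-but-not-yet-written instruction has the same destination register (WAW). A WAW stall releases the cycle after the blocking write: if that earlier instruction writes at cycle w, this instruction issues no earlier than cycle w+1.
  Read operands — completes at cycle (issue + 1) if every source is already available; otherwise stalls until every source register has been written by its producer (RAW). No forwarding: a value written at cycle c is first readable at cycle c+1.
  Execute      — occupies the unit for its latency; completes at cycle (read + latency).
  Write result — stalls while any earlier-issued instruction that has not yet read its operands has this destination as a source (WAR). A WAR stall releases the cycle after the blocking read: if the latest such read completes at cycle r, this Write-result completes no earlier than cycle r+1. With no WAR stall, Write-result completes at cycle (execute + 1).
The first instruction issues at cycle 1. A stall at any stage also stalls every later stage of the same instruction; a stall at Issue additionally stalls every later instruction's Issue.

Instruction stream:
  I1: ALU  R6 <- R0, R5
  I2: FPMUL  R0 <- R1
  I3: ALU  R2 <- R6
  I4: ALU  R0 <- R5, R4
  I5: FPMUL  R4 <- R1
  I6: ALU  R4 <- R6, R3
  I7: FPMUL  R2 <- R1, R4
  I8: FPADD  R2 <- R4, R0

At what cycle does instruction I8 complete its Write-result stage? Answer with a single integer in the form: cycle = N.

cycle = 35

[I1] 1/2/3/4
[I2] 2/3/8/9
[I3] 5/6/7/8  (struct: ALU busy until I1 writes@4)
[I4] 10/11/12/13  (WAW R0: wait I2 write@9)
[I5] 11/12/17/18
[I6] 19/20/21/22  (WAW R4: wait I5 write@18)
[I7] 20/23/28/29  (RAW R4: wait I6 write@22)
[I8] 30/31/34/35  (WAW R2: wait I7 write@29)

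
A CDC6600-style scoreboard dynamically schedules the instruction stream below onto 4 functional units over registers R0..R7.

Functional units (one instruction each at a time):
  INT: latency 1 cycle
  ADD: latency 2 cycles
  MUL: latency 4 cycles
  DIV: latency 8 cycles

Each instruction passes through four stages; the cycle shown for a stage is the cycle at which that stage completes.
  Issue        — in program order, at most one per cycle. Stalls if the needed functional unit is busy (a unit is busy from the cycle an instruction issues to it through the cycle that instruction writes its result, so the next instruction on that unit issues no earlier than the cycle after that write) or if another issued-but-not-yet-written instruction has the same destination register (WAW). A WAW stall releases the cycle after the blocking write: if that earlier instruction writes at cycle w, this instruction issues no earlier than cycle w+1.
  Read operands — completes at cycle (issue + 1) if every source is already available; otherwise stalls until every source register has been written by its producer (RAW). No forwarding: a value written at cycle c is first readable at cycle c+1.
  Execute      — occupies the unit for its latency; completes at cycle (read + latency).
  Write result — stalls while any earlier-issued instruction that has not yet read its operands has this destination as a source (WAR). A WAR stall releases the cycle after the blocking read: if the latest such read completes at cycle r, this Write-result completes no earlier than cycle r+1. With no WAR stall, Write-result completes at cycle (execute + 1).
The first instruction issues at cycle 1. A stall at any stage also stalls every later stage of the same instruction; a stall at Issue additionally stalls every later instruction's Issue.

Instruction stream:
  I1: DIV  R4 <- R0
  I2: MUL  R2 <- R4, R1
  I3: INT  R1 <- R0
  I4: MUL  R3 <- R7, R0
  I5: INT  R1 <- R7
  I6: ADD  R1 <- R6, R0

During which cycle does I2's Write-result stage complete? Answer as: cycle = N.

I1 -> (1, 2, 10, 11)
I2 -> (2, 12, 16, 17)  // RAW R4: wait I1 write@11
I3 -> (3, 4, 5, 13)  // WAR R1: wait I2 read@12
I4 -> (18, 19, 23, 24)  // struct: MUL busy until I2 writes@17
I5 -> (19, 20, 21, 22)
I6 -> (23, 24, 26, 27)  // WAW R1: wait I5 write@22

cycle = 17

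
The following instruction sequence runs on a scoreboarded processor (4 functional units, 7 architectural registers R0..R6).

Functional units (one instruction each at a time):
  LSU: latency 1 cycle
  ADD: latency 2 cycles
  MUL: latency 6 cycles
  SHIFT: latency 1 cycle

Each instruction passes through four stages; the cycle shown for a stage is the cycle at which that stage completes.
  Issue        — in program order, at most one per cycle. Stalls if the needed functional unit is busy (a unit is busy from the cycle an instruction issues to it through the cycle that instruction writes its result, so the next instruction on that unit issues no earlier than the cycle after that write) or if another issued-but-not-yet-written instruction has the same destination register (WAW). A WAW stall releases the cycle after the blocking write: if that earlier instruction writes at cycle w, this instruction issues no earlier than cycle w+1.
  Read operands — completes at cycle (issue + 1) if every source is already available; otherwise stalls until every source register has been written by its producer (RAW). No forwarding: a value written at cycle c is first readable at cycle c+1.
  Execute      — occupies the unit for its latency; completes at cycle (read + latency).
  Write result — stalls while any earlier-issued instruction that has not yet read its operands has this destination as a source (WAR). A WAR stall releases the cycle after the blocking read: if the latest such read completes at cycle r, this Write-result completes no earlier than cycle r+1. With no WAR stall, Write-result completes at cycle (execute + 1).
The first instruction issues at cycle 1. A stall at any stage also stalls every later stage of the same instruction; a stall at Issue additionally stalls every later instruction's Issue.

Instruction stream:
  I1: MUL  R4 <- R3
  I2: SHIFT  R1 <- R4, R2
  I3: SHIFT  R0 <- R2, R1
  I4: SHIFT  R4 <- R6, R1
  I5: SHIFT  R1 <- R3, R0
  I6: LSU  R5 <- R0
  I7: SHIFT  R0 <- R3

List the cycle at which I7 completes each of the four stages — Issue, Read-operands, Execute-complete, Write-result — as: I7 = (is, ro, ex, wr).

[I1] 1/2/8/9
[I2] 2/10/11/12  (RAW R4: wait I1 write@9)
[I3] 13/14/15/16  (struct: SHIFT busy until I2 writes@12)
[I4] 17/18/19/20  (struct: SHIFT busy until I3 writes@16)
[I5] 21/22/23/24  (struct: SHIFT busy until I4 writes@20)
[I6] 22/23/24/25
[I7] 25/26/27/28  (struct: SHIFT busy until I5 writes@24)

I7 = (25, 26, 27, 28)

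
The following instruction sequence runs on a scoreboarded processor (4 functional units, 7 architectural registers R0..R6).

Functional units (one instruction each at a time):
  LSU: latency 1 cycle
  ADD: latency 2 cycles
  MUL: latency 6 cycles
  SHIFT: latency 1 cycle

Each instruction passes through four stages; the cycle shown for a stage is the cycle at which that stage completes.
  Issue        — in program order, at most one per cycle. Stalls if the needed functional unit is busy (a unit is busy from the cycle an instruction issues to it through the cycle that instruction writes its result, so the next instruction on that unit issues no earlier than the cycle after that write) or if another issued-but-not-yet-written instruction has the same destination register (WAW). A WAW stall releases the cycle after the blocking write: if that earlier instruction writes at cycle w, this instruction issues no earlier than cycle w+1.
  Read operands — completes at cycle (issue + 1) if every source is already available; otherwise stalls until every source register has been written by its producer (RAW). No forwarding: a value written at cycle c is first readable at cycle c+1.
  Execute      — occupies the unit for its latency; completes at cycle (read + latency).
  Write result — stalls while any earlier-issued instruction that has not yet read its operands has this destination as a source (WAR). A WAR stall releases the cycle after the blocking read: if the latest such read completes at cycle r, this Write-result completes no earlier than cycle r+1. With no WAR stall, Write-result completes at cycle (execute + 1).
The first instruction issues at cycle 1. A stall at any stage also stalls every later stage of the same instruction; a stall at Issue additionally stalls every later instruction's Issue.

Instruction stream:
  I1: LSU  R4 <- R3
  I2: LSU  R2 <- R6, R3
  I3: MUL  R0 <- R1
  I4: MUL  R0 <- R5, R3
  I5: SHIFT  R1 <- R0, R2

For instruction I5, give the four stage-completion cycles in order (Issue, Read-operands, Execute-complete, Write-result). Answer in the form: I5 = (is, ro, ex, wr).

cycle 1: issue I1 (LSU)
cycle 2: I1 read-ops
cycle 3: I1 finished on LSU
cycle 4: I1→R4
cycle 5: issue I2 (LSU)
cycle 6: I2 read-ops · issue I3 (MUL)
cycle 7: I2 finished on LSU · I3 read-ops
cycle 8: I2→R2
cycle 13: I3 finished on MUL
cycle 14: I3→R0
cycle 15: issue I4 (MUL)
cycle 16: I4 read-ops · issue I5 (SHIFT)
cycle 22: I4 finished on MUL
cycle 23: I4→R0
cycle 24: I5 read-ops
cycle 25: I5 finished on SHIFT
cycle 26: I5→R1

I5 = (16, 24, 25, 26)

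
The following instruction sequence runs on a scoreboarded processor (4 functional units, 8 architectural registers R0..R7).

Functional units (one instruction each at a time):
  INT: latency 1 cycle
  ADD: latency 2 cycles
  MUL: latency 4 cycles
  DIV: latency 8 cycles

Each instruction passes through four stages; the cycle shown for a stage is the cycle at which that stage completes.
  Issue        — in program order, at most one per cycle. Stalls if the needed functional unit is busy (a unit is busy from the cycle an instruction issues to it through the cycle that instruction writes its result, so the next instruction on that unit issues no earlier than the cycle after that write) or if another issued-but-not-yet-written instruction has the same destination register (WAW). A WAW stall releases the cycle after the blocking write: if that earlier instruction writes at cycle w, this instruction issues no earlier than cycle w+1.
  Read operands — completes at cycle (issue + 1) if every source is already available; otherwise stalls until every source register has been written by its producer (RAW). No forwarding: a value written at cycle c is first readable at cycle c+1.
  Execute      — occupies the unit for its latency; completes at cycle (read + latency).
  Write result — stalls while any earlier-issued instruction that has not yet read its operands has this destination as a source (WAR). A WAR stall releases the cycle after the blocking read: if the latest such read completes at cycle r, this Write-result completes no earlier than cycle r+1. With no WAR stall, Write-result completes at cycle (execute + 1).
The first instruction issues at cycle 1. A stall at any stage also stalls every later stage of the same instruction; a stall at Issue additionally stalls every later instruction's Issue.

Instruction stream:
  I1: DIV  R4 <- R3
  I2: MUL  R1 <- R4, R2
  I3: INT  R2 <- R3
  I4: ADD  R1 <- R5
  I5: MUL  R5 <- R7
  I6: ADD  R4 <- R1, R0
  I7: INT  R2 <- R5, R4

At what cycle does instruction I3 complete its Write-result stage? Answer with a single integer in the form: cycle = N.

cycle = 13

cycle 1: issue I1 (DIV)
cycle 2: I1 read-ops, issue I2 (MUL)
cycle 3: issue I3 (INT)
cycle 4: I3 read-ops
cycle 5: I3 finished on INT
cycle 10: I1 finished on DIV
cycle 11: I1→R4
cycle 12: I2 read-ops
cycle 13: I3→R2
cycle 16: I2 finished on MUL
cycle 17: I2→R1
cycle 18: issue I4 (ADD)
cycle 19: I4 read-ops, issue I5 (MUL)
cycle 20: I5 read-ops
cycle 21: I4 finished on ADD
cycle 22: I4→R1
cycle 23: issue I6 (ADD)
cycle 24: I5 finished on MUL, I6 read-ops, issue I7 (INT)
cycle 25: I5→R5
cycle 26: I6 finished on ADD
cycle 27: I6→R4
cycle 28: I7 read-ops
cycle 29: I7 finished on INT
cycle 30: I7→R2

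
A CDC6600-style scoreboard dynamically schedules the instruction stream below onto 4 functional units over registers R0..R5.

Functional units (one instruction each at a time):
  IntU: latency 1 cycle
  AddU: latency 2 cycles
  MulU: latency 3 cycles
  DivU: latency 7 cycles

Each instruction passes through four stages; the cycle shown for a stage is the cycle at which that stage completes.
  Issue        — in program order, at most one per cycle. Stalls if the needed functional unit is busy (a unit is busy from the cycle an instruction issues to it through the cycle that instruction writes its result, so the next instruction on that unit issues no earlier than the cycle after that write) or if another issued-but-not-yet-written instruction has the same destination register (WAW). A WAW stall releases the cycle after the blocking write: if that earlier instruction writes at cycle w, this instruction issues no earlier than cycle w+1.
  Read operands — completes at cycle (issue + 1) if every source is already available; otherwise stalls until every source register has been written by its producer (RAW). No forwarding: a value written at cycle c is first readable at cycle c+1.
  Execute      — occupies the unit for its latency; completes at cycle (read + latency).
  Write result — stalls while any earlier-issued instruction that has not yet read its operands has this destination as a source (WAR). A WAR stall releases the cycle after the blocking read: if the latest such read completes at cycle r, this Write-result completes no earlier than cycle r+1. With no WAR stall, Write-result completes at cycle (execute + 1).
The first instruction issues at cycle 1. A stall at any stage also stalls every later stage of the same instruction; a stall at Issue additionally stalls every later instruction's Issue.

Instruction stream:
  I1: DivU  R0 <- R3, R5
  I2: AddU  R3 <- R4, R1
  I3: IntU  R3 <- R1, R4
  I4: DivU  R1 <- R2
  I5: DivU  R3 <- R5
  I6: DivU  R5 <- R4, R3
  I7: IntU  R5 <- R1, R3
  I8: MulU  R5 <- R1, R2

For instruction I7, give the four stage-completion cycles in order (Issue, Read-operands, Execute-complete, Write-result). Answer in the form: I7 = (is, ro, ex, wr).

I7 = (41, 42, 43, 44)

c1: issue I1 (DivU)
c2: I1 read-ops | issue I2 (AddU)
c3: I2 read-ops
c5: I2 finished on AddU
c6: I2→R3
c7: issue I3 (IntU)
c8: I3 read-ops
c9: I1 finished on DivU | I3 finished on IntU
c10: I1→R0 | I3→R3
c11: issue I4 (DivU)
c12: I4 read-ops
c19: I4 finished on DivU
c20: I4→R1
c21: issue I5 (DivU)
c22: I5 read-ops
c29: I5 finished on DivU
c30: I5→R3
c31: issue I6 (DivU)
c32: I6 read-ops
c39: I6 finished on DivU
c40: I6→R5
c41: issue I7 (IntU)
c42: I7 read-ops
c43: I7 finished on IntU
c44: I7→R5
c45: issue I8 (MulU)
c46: I8 read-ops
c49: I8 finished on MulU
c50: I8→R5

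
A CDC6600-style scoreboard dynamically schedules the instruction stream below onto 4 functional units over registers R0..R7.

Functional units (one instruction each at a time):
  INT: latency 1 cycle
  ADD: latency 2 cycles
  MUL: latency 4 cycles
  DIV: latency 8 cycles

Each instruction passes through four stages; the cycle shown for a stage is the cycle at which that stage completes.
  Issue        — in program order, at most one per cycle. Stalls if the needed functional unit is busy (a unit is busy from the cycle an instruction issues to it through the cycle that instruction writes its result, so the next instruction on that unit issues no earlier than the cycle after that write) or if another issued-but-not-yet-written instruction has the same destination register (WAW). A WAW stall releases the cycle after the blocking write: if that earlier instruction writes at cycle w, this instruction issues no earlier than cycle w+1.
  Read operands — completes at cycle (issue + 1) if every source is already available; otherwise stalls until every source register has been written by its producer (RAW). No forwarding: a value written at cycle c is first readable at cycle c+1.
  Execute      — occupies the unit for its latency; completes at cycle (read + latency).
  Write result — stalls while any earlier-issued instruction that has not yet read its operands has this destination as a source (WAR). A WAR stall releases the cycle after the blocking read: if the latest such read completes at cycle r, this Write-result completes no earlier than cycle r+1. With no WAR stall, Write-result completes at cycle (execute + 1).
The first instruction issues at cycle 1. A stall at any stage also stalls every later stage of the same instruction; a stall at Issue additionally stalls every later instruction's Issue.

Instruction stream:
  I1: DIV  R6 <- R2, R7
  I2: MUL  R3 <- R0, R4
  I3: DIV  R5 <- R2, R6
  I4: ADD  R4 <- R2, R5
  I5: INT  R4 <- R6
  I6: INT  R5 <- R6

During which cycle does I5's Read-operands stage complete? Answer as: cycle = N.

cycle = 28

[1] I1 issues→DIV
[2] I1 reads | I2 issues→MUL
[3] I2 reads
[7] I2 exec-done
[8] I2 writes R3
[10] I1 exec-done
[11] I1 writes R6
[12] I3 issues→DIV
[13] I3 reads | I4 issues→ADD
[21] I3 exec-done
[22] I3 writes R5
[23] I4 reads
[25] I4 exec-done
[26] I4 writes R4
[27] I5 issues→INT
[28] I5 reads
[29] I5 exec-done
[30] I5 writes R4
[31] I6 issues→INT
[32] I6 reads
[33] I6 exec-done
[34] I6 writes R5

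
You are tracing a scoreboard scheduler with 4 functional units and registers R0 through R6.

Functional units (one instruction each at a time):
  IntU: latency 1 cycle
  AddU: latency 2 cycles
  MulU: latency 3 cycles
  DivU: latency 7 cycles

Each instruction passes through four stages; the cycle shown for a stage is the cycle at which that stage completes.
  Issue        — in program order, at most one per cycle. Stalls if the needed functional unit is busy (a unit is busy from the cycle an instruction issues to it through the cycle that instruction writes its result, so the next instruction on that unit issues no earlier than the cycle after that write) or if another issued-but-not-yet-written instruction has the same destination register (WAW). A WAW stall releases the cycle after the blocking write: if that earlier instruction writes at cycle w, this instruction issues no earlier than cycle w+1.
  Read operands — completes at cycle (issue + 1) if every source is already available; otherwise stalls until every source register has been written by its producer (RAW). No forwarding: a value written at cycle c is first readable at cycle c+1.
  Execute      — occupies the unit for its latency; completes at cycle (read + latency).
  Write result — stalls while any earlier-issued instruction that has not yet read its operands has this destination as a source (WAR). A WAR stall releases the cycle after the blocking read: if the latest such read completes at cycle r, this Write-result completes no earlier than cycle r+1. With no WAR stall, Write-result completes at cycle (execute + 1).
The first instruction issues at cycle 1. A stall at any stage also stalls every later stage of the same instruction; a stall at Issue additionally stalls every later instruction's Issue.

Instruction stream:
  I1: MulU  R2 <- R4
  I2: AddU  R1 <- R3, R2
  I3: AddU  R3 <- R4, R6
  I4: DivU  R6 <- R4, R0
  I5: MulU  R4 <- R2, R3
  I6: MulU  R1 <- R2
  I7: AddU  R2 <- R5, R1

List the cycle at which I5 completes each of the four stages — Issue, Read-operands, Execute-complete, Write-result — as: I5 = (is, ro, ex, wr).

cycle 1: issue I1 (MulU)
cycle 2: I1 read-ops · issue I2 (AddU)
cycle 5: I1 finished on MulU
cycle 6: I1→R2
cycle 7: I2 read-ops
cycle 9: I2 finished on AddU
cycle 10: I2→R1
cycle 11: issue I3 (AddU)
cycle 12: I3 read-ops · issue I4 (DivU)
cycle 13: I4 read-ops · issue I5 (MulU)
cycle 14: I3 finished on AddU
cycle 15: I3→R3
cycle 16: I5 read-ops
cycle 19: I5 finished on MulU
cycle 20: I4 finished on DivU · I5→R4
cycle 21: I4→R6 · issue I6 (MulU)
cycle 22: I6 read-ops · issue I7 (AddU)
cycle 25: I6 finished on MulU
cycle 26: I6→R1
cycle 27: I7 read-ops
cycle 29: I7 finished on AddU
cycle 30: I7→R2

I5 = (13, 16, 19, 20)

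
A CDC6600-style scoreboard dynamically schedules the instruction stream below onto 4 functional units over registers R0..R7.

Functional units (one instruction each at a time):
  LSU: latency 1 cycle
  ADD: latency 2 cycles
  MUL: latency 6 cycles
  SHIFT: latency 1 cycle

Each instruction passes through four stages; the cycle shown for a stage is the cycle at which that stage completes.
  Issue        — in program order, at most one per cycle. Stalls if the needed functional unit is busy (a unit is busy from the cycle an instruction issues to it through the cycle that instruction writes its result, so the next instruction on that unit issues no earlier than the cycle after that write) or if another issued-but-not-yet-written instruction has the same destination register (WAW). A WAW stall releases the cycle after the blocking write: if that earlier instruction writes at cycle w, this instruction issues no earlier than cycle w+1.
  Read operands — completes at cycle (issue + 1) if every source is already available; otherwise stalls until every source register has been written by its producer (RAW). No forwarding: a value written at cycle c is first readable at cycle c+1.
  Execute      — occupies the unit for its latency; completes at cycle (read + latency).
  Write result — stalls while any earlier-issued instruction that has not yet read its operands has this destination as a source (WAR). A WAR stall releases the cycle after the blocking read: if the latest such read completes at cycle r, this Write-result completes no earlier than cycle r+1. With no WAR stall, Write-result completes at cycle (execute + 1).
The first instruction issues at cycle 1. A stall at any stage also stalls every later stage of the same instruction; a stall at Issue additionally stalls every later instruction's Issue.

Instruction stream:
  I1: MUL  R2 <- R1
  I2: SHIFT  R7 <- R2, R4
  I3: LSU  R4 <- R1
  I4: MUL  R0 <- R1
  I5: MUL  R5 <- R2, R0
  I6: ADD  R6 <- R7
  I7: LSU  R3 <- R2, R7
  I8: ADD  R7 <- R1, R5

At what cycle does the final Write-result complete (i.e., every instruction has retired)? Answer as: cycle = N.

  I1 | 1 | 2 | 8 | 9
  I2 | 2 | 10 | 11 | 12   RAW R2: wait I1 write@9
  I3 | 3 | 4 | 5 | 11   WAR R4: wait I2 read@10
  I4 | 10 | 11 | 17 | 18   struct: MUL busy until I1 writes@9
  I5 | 19 | 20 | 26 | 27   struct: MUL busy until I4 writes@18
  I6 | 20 | 21 | 23 | 24
  I7 | 21 | 22 | 23 | 24
  I8 | 25 | 28 | 30 | 31   struct: ADD busy until I6 writes@24 · RAW R5: wait I5 write@27

cycle = 31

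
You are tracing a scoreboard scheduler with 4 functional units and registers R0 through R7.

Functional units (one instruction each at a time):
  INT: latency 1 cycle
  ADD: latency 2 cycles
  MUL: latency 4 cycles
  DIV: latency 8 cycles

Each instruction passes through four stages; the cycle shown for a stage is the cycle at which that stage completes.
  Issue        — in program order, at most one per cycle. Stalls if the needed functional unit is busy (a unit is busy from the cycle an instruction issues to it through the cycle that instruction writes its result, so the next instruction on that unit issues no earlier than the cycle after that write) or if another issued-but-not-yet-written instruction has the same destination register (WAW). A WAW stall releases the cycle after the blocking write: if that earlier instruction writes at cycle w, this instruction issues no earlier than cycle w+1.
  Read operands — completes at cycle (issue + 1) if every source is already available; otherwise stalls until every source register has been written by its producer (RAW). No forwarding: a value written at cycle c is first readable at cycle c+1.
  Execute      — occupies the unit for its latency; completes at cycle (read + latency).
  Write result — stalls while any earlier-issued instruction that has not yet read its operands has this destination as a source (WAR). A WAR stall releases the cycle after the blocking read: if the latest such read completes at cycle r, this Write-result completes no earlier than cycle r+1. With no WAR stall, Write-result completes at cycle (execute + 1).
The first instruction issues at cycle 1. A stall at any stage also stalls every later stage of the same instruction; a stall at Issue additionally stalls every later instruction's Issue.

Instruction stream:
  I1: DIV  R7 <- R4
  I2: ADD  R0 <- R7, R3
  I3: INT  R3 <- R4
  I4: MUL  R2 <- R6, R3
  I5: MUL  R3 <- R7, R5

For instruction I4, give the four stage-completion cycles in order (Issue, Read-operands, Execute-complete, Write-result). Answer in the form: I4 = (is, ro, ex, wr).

I4 = (4, 14, 18, 19)

I1 -> (1, 2, 10, 11)
I2 -> (2, 12, 14, 15)  // RAW R7: wait I1 write@11
I3 -> (3, 4, 5, 13)  // WAR R3: wait I2 read@12
I4 -> (4, 14, 18, 19)  // RAW R3: wait I3 write@13
I5 -> (20, 21, 25, 26)  // struct: MUL busy until I4 writes@19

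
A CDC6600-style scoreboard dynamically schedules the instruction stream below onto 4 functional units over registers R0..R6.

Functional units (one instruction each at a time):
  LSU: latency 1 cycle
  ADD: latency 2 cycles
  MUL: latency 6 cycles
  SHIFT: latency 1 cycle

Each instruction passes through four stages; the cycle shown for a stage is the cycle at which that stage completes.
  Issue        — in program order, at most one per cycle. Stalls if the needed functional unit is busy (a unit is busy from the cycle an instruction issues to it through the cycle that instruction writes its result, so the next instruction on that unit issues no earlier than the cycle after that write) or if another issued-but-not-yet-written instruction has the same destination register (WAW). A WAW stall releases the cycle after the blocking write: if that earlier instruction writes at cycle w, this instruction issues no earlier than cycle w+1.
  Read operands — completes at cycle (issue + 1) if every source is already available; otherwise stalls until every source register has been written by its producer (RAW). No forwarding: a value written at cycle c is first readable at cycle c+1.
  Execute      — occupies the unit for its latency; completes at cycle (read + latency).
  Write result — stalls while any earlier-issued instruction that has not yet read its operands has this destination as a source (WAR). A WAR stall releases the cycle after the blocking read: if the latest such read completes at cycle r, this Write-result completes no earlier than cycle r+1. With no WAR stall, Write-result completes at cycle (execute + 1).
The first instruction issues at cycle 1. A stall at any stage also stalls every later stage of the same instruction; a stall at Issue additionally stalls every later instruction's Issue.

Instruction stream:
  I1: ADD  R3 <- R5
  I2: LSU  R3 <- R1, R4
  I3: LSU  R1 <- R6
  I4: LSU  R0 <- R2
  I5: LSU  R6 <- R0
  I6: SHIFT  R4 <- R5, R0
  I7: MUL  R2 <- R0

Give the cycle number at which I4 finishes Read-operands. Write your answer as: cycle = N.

cycle = 15

cycle 1: I1 issues→ADD
cycle 2: I1 reads
cycle 4: I1 exec-done
cycle 5: I1 writes R3
cycle 6: I2 issues→LSU
cycle 7: I2 reads
cycle 8: I2 exec-done
cycle 9: I2 writes R3
cycle 10: I3 issues→LSU
cycle 11: I3 reads
cycle 12: I3 exec-done
cycle 13: I3 writes R1
cycle 14: I4 issues→LSU
cycle 15: I4 reads
cycle 16: I4 exec-done
cycle 17: I4 writes R0
cycle 18: I5 issues→LSU
cycle 19: I5 reads | I6 issues→SHIFT
cycle 20: I5 exec-done | I6 reads | I7 issues→MUL
cycle 21: I5 writes R6 | I6 exec-done | I7 reads
cycle 22: I6 writes R4
cycle 27: I7 exec-done
cycle 28: I7 writes R2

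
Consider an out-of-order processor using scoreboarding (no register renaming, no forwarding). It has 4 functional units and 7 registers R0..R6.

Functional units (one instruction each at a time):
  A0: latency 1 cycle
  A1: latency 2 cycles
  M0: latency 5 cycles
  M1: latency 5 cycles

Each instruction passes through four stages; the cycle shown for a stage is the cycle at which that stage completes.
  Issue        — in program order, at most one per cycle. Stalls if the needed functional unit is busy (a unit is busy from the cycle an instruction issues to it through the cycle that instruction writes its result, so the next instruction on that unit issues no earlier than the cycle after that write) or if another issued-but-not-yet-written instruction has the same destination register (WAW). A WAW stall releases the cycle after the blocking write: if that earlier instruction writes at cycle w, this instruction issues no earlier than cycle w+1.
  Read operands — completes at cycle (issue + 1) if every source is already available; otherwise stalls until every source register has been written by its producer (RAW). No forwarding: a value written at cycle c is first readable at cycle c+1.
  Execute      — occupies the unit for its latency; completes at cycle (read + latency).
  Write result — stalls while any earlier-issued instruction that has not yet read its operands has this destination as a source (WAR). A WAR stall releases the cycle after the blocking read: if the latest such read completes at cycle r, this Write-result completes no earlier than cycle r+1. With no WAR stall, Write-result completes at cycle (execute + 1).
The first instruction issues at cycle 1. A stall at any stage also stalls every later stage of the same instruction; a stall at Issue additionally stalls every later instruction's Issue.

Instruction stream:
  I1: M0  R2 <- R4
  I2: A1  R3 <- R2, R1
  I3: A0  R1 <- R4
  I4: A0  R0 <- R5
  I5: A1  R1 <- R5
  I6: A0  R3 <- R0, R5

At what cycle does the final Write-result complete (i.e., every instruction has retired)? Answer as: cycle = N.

cycle = 18

I1: IS=1 RO=2 EX=7 WR=8
I2: IS=2 RO=9 EX=11 WR=12  [RAW R2: wait I1 write@8]
I3: IS=3 RO=4 EX=5 WR=10  [WAR R1: wait I2 read@9]
I4: IS=11 RO=12 EX=13 WR=14  [struct: A0 busy until I3 writes@10]
I5: IS=13 RO=14 EX=16 WR=17  [struct: A1 busy until I2 writes@12]
I6: IS=15 RO=16 EX=17 WR=18  [struct: A0 busy until I4 writes@14]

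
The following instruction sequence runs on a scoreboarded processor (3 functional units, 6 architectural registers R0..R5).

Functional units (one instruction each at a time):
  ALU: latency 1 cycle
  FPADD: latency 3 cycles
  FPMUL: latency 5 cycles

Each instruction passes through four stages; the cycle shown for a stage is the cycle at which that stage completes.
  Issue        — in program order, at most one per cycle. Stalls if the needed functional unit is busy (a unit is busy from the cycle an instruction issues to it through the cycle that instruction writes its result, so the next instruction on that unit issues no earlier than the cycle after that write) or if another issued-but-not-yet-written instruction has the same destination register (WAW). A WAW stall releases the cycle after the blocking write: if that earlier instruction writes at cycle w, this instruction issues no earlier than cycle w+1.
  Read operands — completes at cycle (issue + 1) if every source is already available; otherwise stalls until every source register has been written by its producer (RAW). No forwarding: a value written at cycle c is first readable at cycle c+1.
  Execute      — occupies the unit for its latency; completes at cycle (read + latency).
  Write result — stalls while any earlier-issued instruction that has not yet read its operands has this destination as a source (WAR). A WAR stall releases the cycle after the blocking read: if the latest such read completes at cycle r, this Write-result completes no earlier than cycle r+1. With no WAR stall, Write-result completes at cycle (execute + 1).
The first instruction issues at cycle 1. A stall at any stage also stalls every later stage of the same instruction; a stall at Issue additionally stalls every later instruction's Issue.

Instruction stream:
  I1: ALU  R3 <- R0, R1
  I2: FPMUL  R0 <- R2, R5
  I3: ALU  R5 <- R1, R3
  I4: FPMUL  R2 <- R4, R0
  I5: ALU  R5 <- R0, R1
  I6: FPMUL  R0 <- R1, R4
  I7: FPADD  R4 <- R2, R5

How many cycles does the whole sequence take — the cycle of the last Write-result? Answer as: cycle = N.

cycle = 25

c1: I1→ALU
c2: I1 RO · I2→FPMUL
c3: I1 EX · I2 RO
c4: I1 WR R3
c5: I3→ALU
c6: I3 RO
c7: I3 EX
c8: I2 EX · I3 WR R5
c9: I2 WR R0
c10: I4→FPMUL
c11: I4 RO · I5→ALU
c12: I5 RO
c13: I5 EX
c14: I5 WR R5
c16: I4 EX
c17: I4 WR R2
c18: I6→FPMUL
c19: I6 RO · I7→FPADD
c20: I7 RO
c23: I7 EX
c24: I6 EX · I7 WR R4
c25: I6 WR R0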